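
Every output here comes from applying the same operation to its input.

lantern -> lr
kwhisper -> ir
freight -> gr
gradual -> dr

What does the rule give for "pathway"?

What's happening: sort the characters into alphabetical order, then keep one character in every 3, starting at position 3 (positions 3rd, 6th, 9th, ...).
"pathway" → "aahptwy" → "hw".

hw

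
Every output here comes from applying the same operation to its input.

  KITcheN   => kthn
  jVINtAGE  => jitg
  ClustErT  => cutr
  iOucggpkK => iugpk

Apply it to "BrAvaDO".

The rule is to keep every other character starting from the first (positions 1st, 3rd, 5th, ...), then convert every letter to lowercase.
Applying both steps to "BrAvaDO": "BAaO", then "baao".

baao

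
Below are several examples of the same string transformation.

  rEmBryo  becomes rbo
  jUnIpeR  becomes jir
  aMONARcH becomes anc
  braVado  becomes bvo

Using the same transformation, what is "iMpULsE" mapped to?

Each output is the input with this applied: keep one character in every 3, starting at position 1 (positions 1st, 4th, 7th, ...), then convert every letter to lowercase.
Starting from "iMpULsE": after the first operation, "iUE"; after the second, "iue".

iue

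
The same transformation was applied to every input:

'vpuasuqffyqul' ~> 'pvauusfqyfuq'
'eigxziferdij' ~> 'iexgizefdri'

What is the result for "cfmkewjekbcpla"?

The rule is to delete the last character, then swap each adjacent pair of characters (1↔2, 3↔4, ...).
For "cfmkewjekbcpla", step one produces "cfmkewjekbcpl"; step two turns that into "fckmweejbkpcl".

fckmweejbkpcl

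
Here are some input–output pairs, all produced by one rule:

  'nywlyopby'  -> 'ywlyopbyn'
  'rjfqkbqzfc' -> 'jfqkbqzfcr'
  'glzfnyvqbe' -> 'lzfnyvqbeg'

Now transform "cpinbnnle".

Each output is the input with this applied: move the first character to the end.
For "cpinbnnle" the result is "pinbnnlec".

pinbnnlec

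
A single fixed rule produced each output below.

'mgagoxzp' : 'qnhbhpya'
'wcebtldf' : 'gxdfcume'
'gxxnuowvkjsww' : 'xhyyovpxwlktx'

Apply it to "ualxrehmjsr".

In each case the input is transformed by: move the last character to the front, then shift every letter 1 place forward in the alphabet (wrapping around).
Applying both steps to "ualxrehmjsr": "rualxrehmjs", then "svbmysfinkt".

svbmysfinkt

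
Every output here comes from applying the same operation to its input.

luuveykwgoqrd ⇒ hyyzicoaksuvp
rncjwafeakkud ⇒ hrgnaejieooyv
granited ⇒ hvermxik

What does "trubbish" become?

The rule is to swap the first and last characters, then shift every letter 4 places forward in the alphabet (wrapping around).
Working it through for "trubbish": intermediate "hrubbist", final "lvyffmwx".
(Check on "granited": → "draniteg" → "hvermxik" ✓)

lvyffmwx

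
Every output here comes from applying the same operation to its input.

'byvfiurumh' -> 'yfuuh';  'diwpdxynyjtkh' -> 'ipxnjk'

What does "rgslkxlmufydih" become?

The pattern: keep every other character starting from the second (positions 2nd, 4th, 6th, ...).
So "rgslkxlmufydih" becomes "glxmfdh".

glxmfdh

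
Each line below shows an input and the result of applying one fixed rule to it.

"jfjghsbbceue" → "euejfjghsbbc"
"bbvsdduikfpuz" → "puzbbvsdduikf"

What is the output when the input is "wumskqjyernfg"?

nfgwumskqjyer

Rule — move the last 3 characters to the front (rotate right by 3).
"wumskqjyernfg" → "nfgwumskqjyer".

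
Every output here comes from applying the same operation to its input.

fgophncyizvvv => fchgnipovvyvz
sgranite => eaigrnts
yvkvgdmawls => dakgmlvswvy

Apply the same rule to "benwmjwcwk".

What's happening: sort the characters into alphabetical order, then swap each adjacent pair of characters (1↔2, 3↔4, ...).
Starting from "benwmjwcwk": after the first operation, "bcejkmnwww"; after the second, "cbjemkwnww".

cbjemkwnww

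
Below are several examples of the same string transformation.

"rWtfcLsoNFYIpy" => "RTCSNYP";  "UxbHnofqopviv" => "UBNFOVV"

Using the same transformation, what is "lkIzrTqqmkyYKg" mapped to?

LIRQMYK

In each case the input is transformed by: keep every other character starting from the first (positions 1st, 3rd, 5th, ...), then convert every letter to uppercase.
Starting from "lkIzrTqqmkyYKg": after the first operation, "lIrqmyK"; after the second, "LIRQMYK".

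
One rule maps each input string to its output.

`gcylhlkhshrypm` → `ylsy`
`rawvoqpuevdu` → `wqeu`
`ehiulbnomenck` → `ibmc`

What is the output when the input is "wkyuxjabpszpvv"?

yjpp

What's happening: keep one character in every 3, starting at position 3 (positions 3rd, 6th, 9th, ...).
For "wkyuxjabpszpvv" the result is "yjpp".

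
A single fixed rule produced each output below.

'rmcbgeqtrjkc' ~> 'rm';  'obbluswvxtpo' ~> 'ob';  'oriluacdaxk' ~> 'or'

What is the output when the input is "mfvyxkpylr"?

What's happening: keep only the first 2 characters.
Applying that to "mfvyxkpylr" gives "mf".

mf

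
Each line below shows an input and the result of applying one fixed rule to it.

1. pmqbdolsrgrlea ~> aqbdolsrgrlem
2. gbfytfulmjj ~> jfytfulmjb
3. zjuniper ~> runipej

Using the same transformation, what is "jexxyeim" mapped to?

The pattern: delete the first character, then swap the first and last characters.
Starting from "jexxyeim": after the first operation, "exxyeim"; after the second, "mxxyeie".

mxxyeie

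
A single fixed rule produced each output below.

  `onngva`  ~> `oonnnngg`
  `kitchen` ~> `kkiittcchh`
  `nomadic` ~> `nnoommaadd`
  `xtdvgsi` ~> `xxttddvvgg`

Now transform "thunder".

The transformation: delete the last 2 characters, then double every character.
"thunder" → "thund" → "tthhuunndd".

tthhuunndd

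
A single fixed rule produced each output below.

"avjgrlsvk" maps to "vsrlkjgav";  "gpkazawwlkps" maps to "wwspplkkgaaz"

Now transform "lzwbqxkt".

xwtqlkbz

In each case the input is transformed by: sort the characters into reverse alphabetical order, then move the first character to the end.
"lzwbqxkt" → "zxwtqlkb" → "xwtqlkbz".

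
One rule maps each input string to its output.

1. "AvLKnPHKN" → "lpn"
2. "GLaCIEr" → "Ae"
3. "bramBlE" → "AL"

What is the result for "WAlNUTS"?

Lt

In each case the input is transformed by: flip the case of every letter, then keep one character in every 3, starting at position 3 (positions 3rd, 6th, 9th, ...).
Applying both steps to "WAlNUTS": "waLnuts", then "Lt".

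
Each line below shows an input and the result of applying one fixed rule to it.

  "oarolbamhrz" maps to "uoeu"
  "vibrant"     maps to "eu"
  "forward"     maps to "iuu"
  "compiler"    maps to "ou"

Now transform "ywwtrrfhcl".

Rule — shift every letter 3 places forward in the alphabet (wrapping around), then keep only the vowels.
For "ywwtrrfhcl", step one produces "bzzwuuikfo"; step two turns that into "uuio".

uuio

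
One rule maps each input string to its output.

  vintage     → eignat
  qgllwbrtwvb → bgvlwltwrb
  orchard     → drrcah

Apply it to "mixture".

In each case the input is transformed by: take characters alternately from the front and the back (1st, last, 2nd, 2nd-last, ...), then delete the first character.
Working it through for "mixture": intermediate "meirxut", final "eirxut".
(Check on "qgllwbrtwvb": → "qbgvlwltwrb" → "bgvlwltwrb" ✓)

eirxut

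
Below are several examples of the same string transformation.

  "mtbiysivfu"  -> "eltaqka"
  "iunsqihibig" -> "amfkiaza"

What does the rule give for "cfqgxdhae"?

Looking at the pairs, the operation is to shift every letter 8 places backward in the alphabet (wrapping around), then delete the last 3 characters.
For "cfqgxdhae", step one produces "uxiypvzsw"; step two turns that into "uxiypv".

uxiypv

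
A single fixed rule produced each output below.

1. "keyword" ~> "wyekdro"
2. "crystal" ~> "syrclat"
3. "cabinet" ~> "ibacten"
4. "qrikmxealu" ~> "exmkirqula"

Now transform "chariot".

rahctoi

Each output is the input with this applied: move the last 3 characters to the front (rotate right by 3), then reverse the string.
For "chariot", step one produces "iotchar"; step two turns that into "rahctoi".
(Check on "crystal": → "talcrys" → "syrclat" ✓)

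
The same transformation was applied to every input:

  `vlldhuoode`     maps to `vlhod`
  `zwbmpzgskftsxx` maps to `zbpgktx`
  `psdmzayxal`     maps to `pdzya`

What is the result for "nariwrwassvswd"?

Looking at the pairs, the operation is to keep every other character starting from the first (positions 1st, 3rd, 5th, ...).
So "nariwrwassvswd" becomes "nrwwsvw".

nrwwsvw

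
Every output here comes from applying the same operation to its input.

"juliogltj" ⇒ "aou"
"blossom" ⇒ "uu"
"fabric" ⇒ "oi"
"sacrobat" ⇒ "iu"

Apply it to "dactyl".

ie

The rule is to shift every letter 6 places forward in the alphabet (wrapping around), then keep only the vowels.
"dactyl" → "jgizer" → "ie".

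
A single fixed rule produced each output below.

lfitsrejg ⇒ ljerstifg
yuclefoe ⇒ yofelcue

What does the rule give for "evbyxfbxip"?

The pattern: swap the first and last characters, then reverse the string.
On "evbyxfbxip": the first step gives "pvbyxfbxie", and the second then gives "eixbfxybvp".

eixbfxybvp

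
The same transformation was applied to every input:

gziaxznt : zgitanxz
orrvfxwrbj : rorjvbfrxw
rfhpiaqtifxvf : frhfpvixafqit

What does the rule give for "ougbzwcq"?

uogqbczw

The transformation: move the first character to the end, then take characters alternately from the front and the back (1st, last, 2nd, 2nd-last, ...).
Starting from "ougbzwcq": after the first operation, "ugbzwcqo"; after the second, "uogqbczw".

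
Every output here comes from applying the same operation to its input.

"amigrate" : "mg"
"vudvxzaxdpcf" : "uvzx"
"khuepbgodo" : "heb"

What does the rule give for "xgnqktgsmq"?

gqt

The pattern: keep every other character starting from the second (positions 2nd, 4th, 6th, ...), then delete the last 2 characters.
For "xgnqktgsmq", step one produces "gqtsq"; step two turns that into "gqt".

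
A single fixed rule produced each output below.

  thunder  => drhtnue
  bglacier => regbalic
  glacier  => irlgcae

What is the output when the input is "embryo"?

What's happening: swap each adjacent pair of characters (1↔2, 3↔4, ...), then move the last 2 characters to the front (rotate right by 2).
On "embryo" that produces "oymerb".

oymerb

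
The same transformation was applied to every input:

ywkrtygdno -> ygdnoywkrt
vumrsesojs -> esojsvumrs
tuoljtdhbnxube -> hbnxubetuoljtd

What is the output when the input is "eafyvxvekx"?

Each output is the input with this applied: swap the front and back halves of the string.
So "eafyvxvekx" becomes "xvekxeafyv".

xvekxeafyv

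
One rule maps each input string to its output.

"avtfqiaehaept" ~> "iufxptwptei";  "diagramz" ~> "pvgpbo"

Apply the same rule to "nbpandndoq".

The transformation: delete the first 2 characters, then shift every letter 11 places backward in the alphabet (wrapping around).
On "nbpandndoq": the first step gives "pandndoq", and the second then gives "epcscsdf".

epcscsdf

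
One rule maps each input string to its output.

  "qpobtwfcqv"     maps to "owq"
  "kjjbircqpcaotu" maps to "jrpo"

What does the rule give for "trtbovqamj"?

tvm

Rule — keep one character in every 3, starting at position 3 (positions 3rd, 6th, 9th, ...).
"trtbovqamj" → "tvm".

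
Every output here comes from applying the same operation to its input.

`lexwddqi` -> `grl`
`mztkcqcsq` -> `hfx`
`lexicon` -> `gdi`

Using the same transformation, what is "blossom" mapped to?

wnh

The transformation: keep one character in every 3, starting at position 1 (positions 1st, 4th, 7th, ...), then shift every letter 5 places backward in the alphabet (wrapping around).
"blossom" → "bsm" → "wnh".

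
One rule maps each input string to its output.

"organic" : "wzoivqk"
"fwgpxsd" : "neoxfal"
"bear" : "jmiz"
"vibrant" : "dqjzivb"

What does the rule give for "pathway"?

xibpeig

The transformation: shift every letter 8 places forward in the alphabet (wrapping around).
"pathway" → "xibpeig".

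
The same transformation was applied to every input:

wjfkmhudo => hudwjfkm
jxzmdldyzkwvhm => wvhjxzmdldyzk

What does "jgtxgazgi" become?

Each output is the input with this applied: delete the last character, then move the last 3 characters to the front (rotate right by 3).
On "jgtxgazgi": the first step gives "jgtxgazg", and the second then gives "azgjgtxg".

azgjgtxg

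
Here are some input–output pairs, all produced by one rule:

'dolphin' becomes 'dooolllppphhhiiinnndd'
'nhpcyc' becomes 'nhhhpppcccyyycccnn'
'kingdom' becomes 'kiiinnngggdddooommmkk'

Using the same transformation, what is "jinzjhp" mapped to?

Looking at the pairs, the operation is to repeat every character 3 times, then move the first 2 characters to the end (rotate left by 2).
Working it through for "jinzjhp": intermediate "jjjiiinnnzzzjjjhhhppp", final "jiiinnnzzzjjjhhhpppjj".

jiiinnnzzzjjjhhhpppjj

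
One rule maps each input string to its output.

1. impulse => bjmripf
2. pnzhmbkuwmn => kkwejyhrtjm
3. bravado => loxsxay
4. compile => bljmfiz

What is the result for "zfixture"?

The transformation: swap the first and last characters, then shift every letter 3 places backward in the alphabet (wrapping around).
Applying both steps to "zfixture": "efixturz", then "bcfuqrow".

bcfuqrow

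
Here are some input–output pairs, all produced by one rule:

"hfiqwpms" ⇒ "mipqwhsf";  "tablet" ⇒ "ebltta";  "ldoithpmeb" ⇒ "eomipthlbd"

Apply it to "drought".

Each output is the input with this applied: take characters alternately from the front and the back (1st, last, 2nd, 2nd-last, ...), then move the first 3 characters to the end (rotate left by 3).
Doing the same to "drought": "hogudtr".
(Check on "ldoithpmeb": → "lbdeomipth" → "eomipthlbd" ✓)

hogudtr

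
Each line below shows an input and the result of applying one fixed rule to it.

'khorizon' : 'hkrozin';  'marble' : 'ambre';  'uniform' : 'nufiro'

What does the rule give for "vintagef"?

The pattern: swap each adjacent pair of characters (1↔2, 3↔4, ...), then delete the last character.
Applying both steps to "vintagef": "ivtngafe", then "ivtngaf".
(Check on "uniform": → "nufirom" → "nufiro" ✓)

ivtngaf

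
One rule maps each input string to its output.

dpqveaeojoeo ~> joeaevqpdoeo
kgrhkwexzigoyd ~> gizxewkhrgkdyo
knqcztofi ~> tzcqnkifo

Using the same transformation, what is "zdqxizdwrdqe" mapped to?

The pattern: reverse the string, then move the first 3 characters to the end (rotate left by 3).
On "zdqxizdwrdqe": the first step gives "eqdrwdzixqdz", and the second then gives "rwdzixqdzeqd".

rwdzixqdzeqd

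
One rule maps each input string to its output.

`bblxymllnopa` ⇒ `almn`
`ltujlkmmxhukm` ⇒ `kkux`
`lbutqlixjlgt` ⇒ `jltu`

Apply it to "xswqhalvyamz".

awyz

Looking at the pairs, the operation is to keep one character in every 3, starting at position 3 (positions 3rd, 6th, 9th, ...), then sort the characters into alphabetical order.
On "xswqhalvyamz": the first step gives "wayz", and the second then gives "awyz".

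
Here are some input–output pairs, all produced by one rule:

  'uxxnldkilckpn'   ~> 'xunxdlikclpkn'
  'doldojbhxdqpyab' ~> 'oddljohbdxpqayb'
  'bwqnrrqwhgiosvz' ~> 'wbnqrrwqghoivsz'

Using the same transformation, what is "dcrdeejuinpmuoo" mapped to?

Rule — swap each adjacent pair of characters (1↔2, 3↔4, ...).
So "dcrdeejuinpmuoo" becomes "cddreeujnimpouo".

cddreeujnimpouo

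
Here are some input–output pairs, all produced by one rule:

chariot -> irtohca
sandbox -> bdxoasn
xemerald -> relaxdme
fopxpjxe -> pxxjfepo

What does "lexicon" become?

In each case the input is transformed by: move the first 3 characters to the end (rotate left by 3), then swap each adjacent pair of characters (1↔2, 3↔4, ...).
Applying that to "lexicon" gives "cinoelx".

cinoelx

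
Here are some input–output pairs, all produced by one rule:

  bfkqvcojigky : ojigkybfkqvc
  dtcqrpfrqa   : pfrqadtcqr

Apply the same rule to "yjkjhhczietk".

Rule — swap the front and back halves of the string.
For "yjkjhhczietk" the result is "czietkyjkjhh".

czietkyjkjhh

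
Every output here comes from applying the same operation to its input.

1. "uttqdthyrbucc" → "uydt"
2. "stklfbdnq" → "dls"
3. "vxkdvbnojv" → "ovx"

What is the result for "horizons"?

The pattern: reverse the string, then keep one character in every 3, starting at position 3 (positions 3rd, 6th, 9th, ...).
For "horizons", step one produces "snoziroh"; step two turns that into "or".

or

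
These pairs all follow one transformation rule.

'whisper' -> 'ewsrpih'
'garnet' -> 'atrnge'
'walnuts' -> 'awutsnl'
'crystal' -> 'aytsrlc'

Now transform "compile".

cpomlie

What's happening: sort the characters into reverse alphabetical order, then move the last character to the front.
Applying both steps to "compile": "pomliec", then "cpomlie".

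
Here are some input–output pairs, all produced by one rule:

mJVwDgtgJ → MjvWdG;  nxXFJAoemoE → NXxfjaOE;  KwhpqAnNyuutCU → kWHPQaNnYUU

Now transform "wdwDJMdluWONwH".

Looking at the pairs, the operation is to flip the case of every letter, then delete the last 3 characters.
On "wdwDJMdluWONwH": the first step gives "WDWdjmDLUwonWh", and the second then gives "WDWdjmDLUwo".
(Check on "nxXFJAoemoE": → "NXxfjaOEMOe" → "NXxfjaOE" ✓)

WDWdjmDLUwo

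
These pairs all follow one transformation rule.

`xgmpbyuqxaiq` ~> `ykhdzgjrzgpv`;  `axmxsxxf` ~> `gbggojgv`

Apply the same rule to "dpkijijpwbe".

Each output is the input with this applied: shift every letter 9 places forward in the alphabet (wrapping around), then move the first 3 characters to the end (rotate left by 3).
Working it through for "dpkijijpwbe": intermediate "mytrsrsyfkn", final "rsrsyfknmyt".

rsrsyfknmyt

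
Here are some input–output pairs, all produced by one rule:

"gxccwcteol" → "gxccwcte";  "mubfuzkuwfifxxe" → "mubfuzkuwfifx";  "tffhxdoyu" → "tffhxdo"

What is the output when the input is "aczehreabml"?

Rule — delete the last 2 characters.
So "aczehreabml" becomes "aczehreab".

aczehreab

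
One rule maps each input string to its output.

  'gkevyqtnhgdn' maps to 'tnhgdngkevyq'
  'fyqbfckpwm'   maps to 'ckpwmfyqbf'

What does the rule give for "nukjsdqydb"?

The transformation: swap the front and back halves of the string.
Applying that to "nukjsdqydb" gives "dqydbnukjs".

dqydbnukjs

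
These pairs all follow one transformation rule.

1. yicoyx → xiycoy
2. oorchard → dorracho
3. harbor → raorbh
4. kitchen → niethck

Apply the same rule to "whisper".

In each case the input is transformed by: take characters alternately from the front and the back (1st, last, 2nd, 2nd-last, ...), then move the first character to the end.
On "whisper": the first step gives "wrheips", and the second then gives "rheipsw".

rheipsw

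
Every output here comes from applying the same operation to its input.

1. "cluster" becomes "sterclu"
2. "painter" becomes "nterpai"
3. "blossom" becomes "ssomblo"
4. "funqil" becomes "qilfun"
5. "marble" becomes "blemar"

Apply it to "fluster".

sterflu

Rule — move the first 3 characters to the end (rotate left by 3).
On "fluster" that produces "sterflu".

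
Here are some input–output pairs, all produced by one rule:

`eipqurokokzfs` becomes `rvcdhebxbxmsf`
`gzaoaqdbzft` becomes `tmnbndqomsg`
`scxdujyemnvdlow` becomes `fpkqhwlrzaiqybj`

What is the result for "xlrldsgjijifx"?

kyeyqftwvwvsk

In each case the input is transformed by: shift every letter 13 places forward in the alphabet (wrapping around) — i.e. ROT13.
Applying that to "xlrldsgjijifx" gives "kyeyqftwvwvsk".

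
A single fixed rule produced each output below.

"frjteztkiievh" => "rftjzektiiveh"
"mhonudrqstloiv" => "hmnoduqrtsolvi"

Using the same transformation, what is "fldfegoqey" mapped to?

Rule — swap each adjacent pair of characters (1↔2, 3↔4, ...).
For "fldfegoqey" the result is "lffdgeqoye".

lffdgeqoye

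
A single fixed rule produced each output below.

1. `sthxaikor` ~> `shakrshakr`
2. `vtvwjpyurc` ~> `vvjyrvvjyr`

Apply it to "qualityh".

The pattern: keep every other character starting from the first (positions 1st, 3rd, 5th, ...), then write the whole string twice.
Applying both steps to "qualityh": "qaiy", then "qaiyqaiy".
(Check on "sthxaikor": → "shakr" → "shakrshakr" ✓)

qaiyqaiy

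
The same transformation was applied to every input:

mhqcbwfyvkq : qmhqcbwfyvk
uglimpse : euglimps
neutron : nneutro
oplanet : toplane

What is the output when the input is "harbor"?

rharbo

In each case the input is transformed by: move the last character to the front.
For "harbor" the result is "rharbo".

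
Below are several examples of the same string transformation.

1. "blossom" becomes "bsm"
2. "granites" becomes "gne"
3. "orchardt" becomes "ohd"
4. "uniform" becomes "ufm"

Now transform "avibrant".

abn

The pattern: keep one character in every 3, starting at position 1 (positions 1st, 4th, 7th, ...).
On "avibrant" that produces "abn".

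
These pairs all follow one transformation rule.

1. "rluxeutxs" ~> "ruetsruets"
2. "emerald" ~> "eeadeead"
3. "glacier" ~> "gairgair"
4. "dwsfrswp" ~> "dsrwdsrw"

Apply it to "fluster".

The transformation: keep every other character starting from the first (positions 1st, 3rd, 5th, ...), then write the whole string twice.
For "fluster" the result is "futrfutr".

futrfutr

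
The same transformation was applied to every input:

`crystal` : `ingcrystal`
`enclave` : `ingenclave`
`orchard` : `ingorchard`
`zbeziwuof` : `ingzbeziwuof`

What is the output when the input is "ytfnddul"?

The pattern: prepend "ing".
So "ytfnddul" becomes "ingytfnddul".

ingytfnddul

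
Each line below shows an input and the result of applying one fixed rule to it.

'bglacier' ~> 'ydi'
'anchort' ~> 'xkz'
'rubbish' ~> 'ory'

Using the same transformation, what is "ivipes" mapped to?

fsf

The pattern: shift every letter 3 places backward in the alphabet (wrapping around), then keep only the first 3 characters.
"ivipes" → "fsf".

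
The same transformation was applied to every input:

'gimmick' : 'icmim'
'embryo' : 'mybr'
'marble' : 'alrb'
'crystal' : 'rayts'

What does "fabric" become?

aibr

Each output is the input with this applied: take characters alternately from the front and the back (1st, last, 2nd, 2nd-last, ...), then delete the first 2 characters.
Applying both steps to "fabric": "fcaibr", then "aibr".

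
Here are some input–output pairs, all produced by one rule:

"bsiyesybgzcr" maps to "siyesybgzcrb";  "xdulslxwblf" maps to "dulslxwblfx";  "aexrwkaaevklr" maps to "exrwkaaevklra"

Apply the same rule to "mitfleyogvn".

itfleyogvnm

Each output is the input with this applied: move the first character to the end.
Doing the same to "mitfleyogvn": "itfleyogvnm".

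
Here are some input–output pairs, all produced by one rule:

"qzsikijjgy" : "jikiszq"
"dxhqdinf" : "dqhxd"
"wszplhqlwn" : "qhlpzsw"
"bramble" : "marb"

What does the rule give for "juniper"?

inuj

Rule — delete the last 3 characters, then reverse the string.
Starting from "juniper": after the first operation, "juni"; after the second, "inuj".
(Check on "bramble": → "bram" → "marb" ✓)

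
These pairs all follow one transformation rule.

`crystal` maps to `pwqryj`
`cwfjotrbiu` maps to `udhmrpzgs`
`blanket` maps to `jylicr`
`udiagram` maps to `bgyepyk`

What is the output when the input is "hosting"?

mqrgle

The transformation: shift every letter 2 places backward in the alphabet (wrapping around), then delete the first character.
On "hosting": the first step gives "fmqrgle", and the second then gives "mqrgle".
(Check on "udiagram": → "sbgyepyk" → "bgyepyk" ✓)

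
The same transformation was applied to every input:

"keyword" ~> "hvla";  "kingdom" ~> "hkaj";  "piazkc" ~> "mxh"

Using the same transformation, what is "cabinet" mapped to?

zykq

Looking at the pairs, the operation is to keep every other character starting from the first (positions 1st, 3rd, 5th, ...), then shift every letter 3 places backward in the alphabet (wrapping around).
For "cabinet", step one produces "cbnt"; step two turns that into "zykq".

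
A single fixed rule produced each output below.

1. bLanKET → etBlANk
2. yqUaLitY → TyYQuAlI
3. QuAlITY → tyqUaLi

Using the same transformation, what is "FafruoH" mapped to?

OhfAFRU

The rule is to flip the case of every letter, then move the last 2 characters to the front (rotate right by 2).
Applying both steps to "FafruoH": "fAFRUOh", then "OhfAFRU".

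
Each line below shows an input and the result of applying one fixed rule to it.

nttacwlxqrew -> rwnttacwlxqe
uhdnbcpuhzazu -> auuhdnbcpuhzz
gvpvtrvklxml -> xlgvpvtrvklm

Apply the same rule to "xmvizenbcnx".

In each case the input is transformed by: move the last 2 characters to the front (rotate right by 2), then swap the first and last characters.
For "xmvizenbcnx", step one produces "nxxmvizenbc"; step two turns that into "cxxmvizenbn".
(Check on "gvpvtrvklxml": → "mlgvpvtrvklx" → "xlgvpvtrvklm" ✓)

cxxmvizenbn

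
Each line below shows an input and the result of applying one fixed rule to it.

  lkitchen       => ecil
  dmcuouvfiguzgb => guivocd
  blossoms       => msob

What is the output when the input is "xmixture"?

rtix

Looking at the pairs, the operation is to reverse the string, then keep every other character starting from the second (positions 2nd, 4th, 6th, ...).
"xmixture" → "erutximx" → "rtix".
(Check on "dmcuouvfiguzgb": → "bgzugifvuoucmd" → "guivocd" ✓)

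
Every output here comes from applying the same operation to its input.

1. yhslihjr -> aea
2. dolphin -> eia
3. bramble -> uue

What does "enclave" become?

Looking at the pairs, the operation is to shift every letter 7 places backward in the alphabet (wrapping around), then keep only the vowels.
Doing the same to "enclave": "eo".

eo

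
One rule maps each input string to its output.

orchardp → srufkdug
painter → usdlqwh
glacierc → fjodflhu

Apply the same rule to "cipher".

uflskh

The pattern: shift every letter 3 places forward in the alphabet (wrapping around), then move the last character to the front.
Working it through for "cipher": intermediate "flskhu", final "uflskh".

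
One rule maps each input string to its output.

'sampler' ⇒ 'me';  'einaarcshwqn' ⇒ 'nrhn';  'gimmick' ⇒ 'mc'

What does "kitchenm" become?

te

Looking at the pairs, the operation is to keep one character in every 3, starting at position 3 (positions 3rd, 6th, 9th, ...).
Applying that to "kitchenm" gives "te".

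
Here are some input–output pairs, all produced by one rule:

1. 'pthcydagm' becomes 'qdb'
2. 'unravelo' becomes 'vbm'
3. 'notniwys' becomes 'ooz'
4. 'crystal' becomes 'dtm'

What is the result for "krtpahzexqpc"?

The rule is to keep one character in every 3, starting at position 1 (positions 1st, 4th, 7th, ...), then shift every letter 1 place forward in the alphabet (wrapping around).
"krtpahzexqpc" → "kpzq" → "lqar".
(Check on "pthcydagm": → "pca" → "qdb" ✓)

lqar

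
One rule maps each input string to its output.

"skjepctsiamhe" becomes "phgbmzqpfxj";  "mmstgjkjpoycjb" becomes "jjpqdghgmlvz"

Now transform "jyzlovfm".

What's happening: shift every letter 3 places backward in the alphabet (wrapping around), then delete the last 2 characters.
On "jyzlovfm": the first step gives "gvwilscj", and the second then gives "gvwils".

gvwils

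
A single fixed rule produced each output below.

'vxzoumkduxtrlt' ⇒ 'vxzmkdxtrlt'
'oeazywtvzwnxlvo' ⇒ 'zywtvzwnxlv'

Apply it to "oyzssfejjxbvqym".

What's happening: remove every vowel.
Applying that to "oyzssfejjxbvqym" gives "yzssfjjxbvqym".

yzssfjjxbvqym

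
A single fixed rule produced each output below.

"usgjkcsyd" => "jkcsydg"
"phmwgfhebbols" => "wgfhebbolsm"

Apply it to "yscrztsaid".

The pattern: delete the first 2 characters, then move the first character to the end.
Working it through for "yscrztsaid": intermediate "crztsaid", final "rztsaidc".

rztsaidc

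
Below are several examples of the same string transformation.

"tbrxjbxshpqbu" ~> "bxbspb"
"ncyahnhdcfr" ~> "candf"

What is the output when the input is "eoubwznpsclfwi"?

obzpcfi

The transformation: keep every other character starting from the second (positions 2nd, 4th, 6th, ...).
For "eoubwznpsclfwi" the result is "obzpcfi".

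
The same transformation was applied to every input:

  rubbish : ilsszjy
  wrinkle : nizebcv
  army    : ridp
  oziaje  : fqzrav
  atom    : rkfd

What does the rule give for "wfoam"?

Each output is the input with this applied: shift every letter 9 places backward in the alphabet (wrapping around).
For "wfoam" the result is "nwfrd".

nwfrd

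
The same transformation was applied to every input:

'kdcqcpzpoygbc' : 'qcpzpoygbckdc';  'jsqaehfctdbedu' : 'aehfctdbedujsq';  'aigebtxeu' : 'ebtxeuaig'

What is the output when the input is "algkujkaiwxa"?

The transformation: move the first 3 characters to the end (rotate left by 3).
So "algkujkaiwxa" becomes "kujkaiwxaalg".

kujkaiwxaalg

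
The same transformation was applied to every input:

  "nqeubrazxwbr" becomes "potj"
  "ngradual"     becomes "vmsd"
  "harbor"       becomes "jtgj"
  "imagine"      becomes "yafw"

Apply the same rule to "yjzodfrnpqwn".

hiof

Looking at the pairs, the operation is to shift every letter 8 places backward in the alphabet (wrapping around), then keep only the last 4 characters.
On "yjzodfrnpqwn": the first step gives "qbrgvxjfhiof", and the second then gives "hiof".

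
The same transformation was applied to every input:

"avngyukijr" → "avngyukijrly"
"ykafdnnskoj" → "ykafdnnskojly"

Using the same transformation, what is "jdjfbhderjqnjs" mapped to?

jdjfbhderjqnjsly

The rule is to append "ly".
Applying that to "jdjfbhderjqnjs" gives "jdjfbhderjqnjsly".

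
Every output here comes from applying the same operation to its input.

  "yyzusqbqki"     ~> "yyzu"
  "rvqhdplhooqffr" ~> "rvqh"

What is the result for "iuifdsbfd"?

iuif

Rule — keep only the first 4 characters.
On "iuifdsbfd" that produces "iuif".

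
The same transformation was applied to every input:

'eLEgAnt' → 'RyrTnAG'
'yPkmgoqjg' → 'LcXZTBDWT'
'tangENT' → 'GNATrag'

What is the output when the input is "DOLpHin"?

The rule is to flip the case of every letter, then shift every letter 13 places forward in the alphabet (wrapping around) — i.e. ROT13.
Starting from "DOLpHin": after the first operation, "dolPhIN"; after the second, "qbyCuVA".

qbyCuVA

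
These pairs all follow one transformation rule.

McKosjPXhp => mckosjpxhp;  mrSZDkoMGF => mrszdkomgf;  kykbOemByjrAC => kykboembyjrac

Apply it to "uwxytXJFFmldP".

What's happening: convert every letter to lowercase.
On "uwxytXJFFmldP" that produces "uwxytxjffmldp".

uwxytxjffmldp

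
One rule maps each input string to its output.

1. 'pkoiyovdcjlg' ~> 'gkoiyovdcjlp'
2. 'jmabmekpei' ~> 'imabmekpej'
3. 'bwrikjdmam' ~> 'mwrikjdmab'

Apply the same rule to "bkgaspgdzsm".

mkgaspgdzsb

Each output is the input with this applied: swap the first and last characters.
Applying that to "bkgaspgdzsm" gives "mkgaspgdzsb".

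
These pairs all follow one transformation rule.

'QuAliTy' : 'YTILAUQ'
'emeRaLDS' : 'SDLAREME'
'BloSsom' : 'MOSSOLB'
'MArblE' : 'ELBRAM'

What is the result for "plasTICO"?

OCITSALP

The pattern: reverse the string, then convert every letter to uppercase.
Applying both steps to "plasTICO": "OCITsalp", then "OCITSALP".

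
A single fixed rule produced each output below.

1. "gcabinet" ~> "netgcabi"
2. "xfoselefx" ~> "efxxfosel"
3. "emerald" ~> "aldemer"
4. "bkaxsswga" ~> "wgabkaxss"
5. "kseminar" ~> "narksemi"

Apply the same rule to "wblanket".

The rule is to move the last 3 characters to the front (rotate right by 3).
Applying that to "wblanket" gives "ketwblan".

ketwblan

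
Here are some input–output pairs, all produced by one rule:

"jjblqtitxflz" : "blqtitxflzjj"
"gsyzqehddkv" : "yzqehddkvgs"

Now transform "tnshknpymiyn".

The transformation: move the first 2 characters to the end (rotate left by 2).
On "tnshknpymiyn" that produces "shknpymiyntn".

shknpymiyntn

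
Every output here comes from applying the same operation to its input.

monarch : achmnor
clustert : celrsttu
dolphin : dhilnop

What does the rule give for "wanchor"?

achnorw

What's happening: sort the characters into alphabetical order.
"wanchor" → "achnorw".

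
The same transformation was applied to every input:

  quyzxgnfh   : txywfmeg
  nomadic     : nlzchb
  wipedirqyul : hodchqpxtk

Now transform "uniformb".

The transformation: shift every letter 1 place backward in the alphabet (wrapping around), then delete the first character.
On "uniformb" that produces "mhenqla".

mhenqla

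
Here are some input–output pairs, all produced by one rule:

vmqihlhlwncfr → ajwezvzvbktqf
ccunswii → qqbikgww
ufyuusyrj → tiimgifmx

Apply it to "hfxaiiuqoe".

tvolwweisc

Looking at the pairs, the operation is to shift every letter 12 places backward in the alphabet (wrapping around), then swap each adjacent pair of characters (1↔2, 3↔4, ...).
Starting from "hfxaiiuqoe": after the first operation, "vtlowwiecs"; after the second, "tvolwweisc".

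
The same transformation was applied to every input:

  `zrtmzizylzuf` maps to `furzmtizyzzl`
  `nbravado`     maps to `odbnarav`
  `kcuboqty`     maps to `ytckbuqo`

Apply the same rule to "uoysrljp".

pjousylr

The pattern: swap each adjacent pair of characters (1↔2, 3↔4, ...), then move the last 2 characters to the front (rotate right by 2).
On "uoysrljp": the first step gives "ousylrpj", and the second then gives "pjousylr".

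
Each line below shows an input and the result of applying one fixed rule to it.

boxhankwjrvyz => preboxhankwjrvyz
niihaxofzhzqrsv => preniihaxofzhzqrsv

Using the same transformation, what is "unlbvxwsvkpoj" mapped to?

preunlbvxwsvkpoj

The rule is to prepend "pre".
For "unlbvxwsvkpoj" the result is "preunlbvxwsvkpoj".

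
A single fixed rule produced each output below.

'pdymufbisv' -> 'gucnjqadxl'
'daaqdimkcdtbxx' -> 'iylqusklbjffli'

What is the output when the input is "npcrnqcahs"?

The transformation: move the first 2 characters to the end (rotate left by 2), then shift every letter 8 places forward in the alphabet (wrapping around).
Applying both steps to "npcrnqcahs": "crnqcahsnp", then "kzvykipavx".

kzvykipavx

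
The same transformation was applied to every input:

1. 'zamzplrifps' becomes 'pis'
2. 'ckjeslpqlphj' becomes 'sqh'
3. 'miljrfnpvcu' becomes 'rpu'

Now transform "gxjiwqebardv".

The transformation: delete the first 2 characters, then keep one character in every 3, starting at position 3 (positions 3rd, 6th, 9th, ...).
"gxjiwqebardv" → "jiwqebardv" → "wbd".
(Check on "miljrfnpvcu": → "ljrfnpvcu" → "rpu" ✓)

wbd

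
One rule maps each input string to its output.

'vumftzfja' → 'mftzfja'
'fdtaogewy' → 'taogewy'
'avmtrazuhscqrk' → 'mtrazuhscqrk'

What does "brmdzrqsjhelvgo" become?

What's happening: delete the first 2 characters.
On "brmdzrqsjhelvgo" that produces "mdzrqsjhelvgo".

mdzrqsjhelvgo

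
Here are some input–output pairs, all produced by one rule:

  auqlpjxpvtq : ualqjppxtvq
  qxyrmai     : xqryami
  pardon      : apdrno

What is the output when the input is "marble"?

The pattern: swap each adjacent pair of characters (1↔2, 3↔4, ...).
"marble" → "ambrel".

ambrel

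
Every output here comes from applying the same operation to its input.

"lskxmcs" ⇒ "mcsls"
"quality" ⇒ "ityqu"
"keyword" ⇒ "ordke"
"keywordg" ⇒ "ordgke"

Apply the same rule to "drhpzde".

zdedr

The pattern: move the first 2 characters to the end (rotate left by 2), then delete the first 2 characters.
Doing the same to "drhpzde": "zdedr".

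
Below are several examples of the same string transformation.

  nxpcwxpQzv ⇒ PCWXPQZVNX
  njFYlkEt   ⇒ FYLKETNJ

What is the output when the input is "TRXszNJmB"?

The rule is to move the first 2 characters to the end (rotate left by 2), then convert every letter to uppercase.
Working it through for "TRXszNJmB": intermediate "XszNJmBTR", final "XSZNJMBTR".
(Check on "nxpcwxpQzv": → "pcwxpQzvnx" → "PCWXPQZVNX" ✓)

XSZNJMBTR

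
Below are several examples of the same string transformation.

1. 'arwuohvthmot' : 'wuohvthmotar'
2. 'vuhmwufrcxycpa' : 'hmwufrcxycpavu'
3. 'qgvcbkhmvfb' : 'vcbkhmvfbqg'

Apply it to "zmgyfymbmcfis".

gyfymbmcfiszm

The pattern: move the first 2 characters to the end (rotate left by 2).
So "zmgyfymbmcfis" becomes "gyfymbmcfiszm".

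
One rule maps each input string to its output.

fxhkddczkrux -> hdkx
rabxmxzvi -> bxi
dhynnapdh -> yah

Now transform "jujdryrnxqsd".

The pattern: keep one character in every 3, starting at position 3 (positions 3rd, 6th, 9th, ...).
Applying that to "jujdryrnxqsd" gives "jyxd".

jyxd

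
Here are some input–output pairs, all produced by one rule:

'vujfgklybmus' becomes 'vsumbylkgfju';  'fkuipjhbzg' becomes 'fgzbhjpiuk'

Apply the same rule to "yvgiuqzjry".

yyrjzquigv

In each case the input is transformed by: reverse the string, then move the last character to the front.
"yvgiuqzjry" → "yrjzquigvy" → "yyrjzquigv".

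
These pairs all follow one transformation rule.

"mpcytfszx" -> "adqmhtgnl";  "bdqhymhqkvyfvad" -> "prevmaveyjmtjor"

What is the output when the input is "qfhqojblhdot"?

In each case the input is transformed by: shift every letter 12 places backward in the alphabet (wrapping around).
On "qfhqojblhdot" that produces "etvecxpzvrch".

etvecxpzvrch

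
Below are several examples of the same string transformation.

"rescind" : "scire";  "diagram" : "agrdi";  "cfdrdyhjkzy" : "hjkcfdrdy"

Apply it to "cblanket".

ankcbl

The pattern: delete the last 2 characters, then move the last 3 characters to the front (rotate right by 3).
On "cblanket": the first step gives "cblank", and the second then gives "ankcbl".
(Check on "cfdrdyhjkzy": → "cfdrdyhjk" → "hjkcfdrdy" ✓)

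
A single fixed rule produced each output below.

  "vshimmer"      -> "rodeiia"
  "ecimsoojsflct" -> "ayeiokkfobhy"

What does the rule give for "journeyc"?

fkqnjau

In each case the input is transformed by: shift every letter 4 places backward in the alphabet (wrapping around), then delete the last character.
For "journeyc" the result is "fkqnjau".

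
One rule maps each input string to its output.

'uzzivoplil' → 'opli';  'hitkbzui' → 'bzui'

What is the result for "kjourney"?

rney

What's happening: swap the front and back halves of the string, then keep only the first 4 characters.
Working it through for "kjourney": intermediate "rneykjou", final "rney".
(Check on "hitkbzui": → "bzuihitk" → "bzui" ✓)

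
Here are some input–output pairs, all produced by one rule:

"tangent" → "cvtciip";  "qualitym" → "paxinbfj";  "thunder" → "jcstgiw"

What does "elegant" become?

Rule — shift every letter 11 places backward in the alphabet (wrapping around), then move the first 2 characters to the end (rotate left by 2).
On "elegant": the first step gives "tatvpci", and the second then gives "tvpcita".

tvpcita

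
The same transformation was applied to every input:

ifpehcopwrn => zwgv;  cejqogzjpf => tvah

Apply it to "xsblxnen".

The rule is to shift every letter 9 places backward in the alphabet (wrapping around), then keep only the first 4 characters.
On "xsblxnen": the first step gives "ojscoeve", and the second then gives "ojsc".

ojsc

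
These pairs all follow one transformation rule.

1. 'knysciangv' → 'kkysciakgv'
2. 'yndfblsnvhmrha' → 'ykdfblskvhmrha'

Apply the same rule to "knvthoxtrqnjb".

What's happening: replace every "n" with "k".
For "knvthoxtrqnjb" the result is "kkvthoxtrqkjb".

kkvthoxtrqkjb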